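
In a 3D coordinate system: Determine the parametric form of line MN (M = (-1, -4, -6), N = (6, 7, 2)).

Direction vector d = N - M = (6 + 1, 7 + 4, 2 + 6) = (7, 11, 8)
Parametric form r = M + t·d:
x = -1 + 7t, y = -4 + 11t, z = -6 + 8t

x = -1 + 7t, y = -4 + 11t, z = -6 + 8t


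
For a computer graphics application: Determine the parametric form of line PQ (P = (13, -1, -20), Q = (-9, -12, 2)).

Direction vector d = Q - P = (-9 - 13, -12 + 1, 2 + 20) = (-22, -11, 22)
Parametric form r = P + t·d:
x = 13 - 22t, y = -1 - 11t, z = -20 + 22t

x = 13 - 22t, y = -1 - 11t, z = -20 + 22t


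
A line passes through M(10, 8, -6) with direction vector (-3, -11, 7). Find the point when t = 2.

P(t) = M + t·d
  = (10 + (-3)·2, 8 + (-11)·2, -6 + 7·2)
  = (10 - 6, 8 - 22, -6 + 14)
  = (4, -14, 8)

(4, -14, 8)


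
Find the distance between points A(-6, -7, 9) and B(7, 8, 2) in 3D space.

d = √[(x₂-x₁)² + (y₂-y₁)² + (z₂-z₁)²]
  = √[13² + 15² + (-7)²]
  = √[169 + 225 + 49]
  = √443
  ≈ 21.05

21.05


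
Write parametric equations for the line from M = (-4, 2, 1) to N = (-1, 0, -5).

Direction vector d = N - M = (-1 + 4, 0 - 2, -5 - 1) = (3, -2, -6)
Parametric form r = M + t·d:
x = -4 + 3t, y = 2 - 2t, z = 1 - 6t

x = -4 + 3t, y = 2 - 2t, z = 1 - 6t


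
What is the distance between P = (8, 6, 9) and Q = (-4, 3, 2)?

d = √[(x₂-x₁)² + (y₂-y₁)² + (z₂-z₁)²]
  = √[(-12)² + (-3)² + (-7)²]
  = √[144 + 9 + 49]
  = √202
  ≈ 14.21

14.21


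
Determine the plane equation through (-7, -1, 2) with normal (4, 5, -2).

The plane through P with normal n = (a, b, c) satisfies n·(r - P) = 0,
i.e. ax + by + cz = a·x₀ + b·y₀ + c·z₀.
d = 4·(-7) + 5·(-1) + (-2)·2
  = -28 - 5 - 4
  = -37
Equation: 4x + 5y - 2z = -37

4x + 5y - 2z = -37


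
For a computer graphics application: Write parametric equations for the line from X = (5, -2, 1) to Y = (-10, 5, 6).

Direction vector d = Y - X = (-10 - 5, 5 + 2, 6 - 1) = (-15, 7, 5)
Parametric form r = X + t·d:
x = 5 - 15t, y = -2 + 7t, z = 1 + 5t

x = 5 - 15t, y = -2 + 7t, z = 1 + 5t


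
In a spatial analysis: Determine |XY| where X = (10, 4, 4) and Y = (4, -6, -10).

d = √[(x₂-x₁)² + (y₂-y₁)² + (z₂-z₁)²]
  = √[(-6)² + (-10)² + (-14)²]
  = √[36 + 100 + 196]
  = √332
  ≈ 18.22

18.22


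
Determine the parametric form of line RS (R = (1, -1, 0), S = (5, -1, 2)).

Direction vector d = S - R = (5 - 1, -1 + 1, 2 + 0) = (4, 0, 2)
Parametric form r = R + t·d:
x = 1 + 4t, y = -1, z = 0 + 2t

x = 1 + 4t, y = -1, z = 0 + 2t


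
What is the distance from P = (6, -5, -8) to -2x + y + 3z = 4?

distance = |a·x₀ + b·y₀ + c·z₀ - d| / √(a² + b² + c²)
  = |(-2)·6 + 1·(-5) + 3·(-8) - 4| / √((-2)² + 1² + 3²)
  = |-12 - 5 - 24 - 4| / √(4 + 1 + 9)
  = |-45| / √14
  = 45 / 3.742
  ≈ 12.03

12.03


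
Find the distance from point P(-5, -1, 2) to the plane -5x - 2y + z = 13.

distance = |a·x₀ + b·y₀ + c·z₀ - d| / √(a² + b² + c²)
  = |(-5)·(-5) + (-2)·(-1) + 1·2 - 13| / √((-5)² + (-2)² + 1²)
  = |25 + 2 + 2 - 13| / √(25 + 4 + 1)
  = |16| / √30
  = 16 / 5.477
  ≈ 2.921

2.921


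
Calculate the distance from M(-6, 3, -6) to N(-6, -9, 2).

d = √[(x₂-x₁)² + (y₂-y₁)² + (z₂-z₁)²]
  = √[0² + (-12)² + 8²]
  = √[0 + 144 + 64]
  = √208
  ≈ 14.42

14.42


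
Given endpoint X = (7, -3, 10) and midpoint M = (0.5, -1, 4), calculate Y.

Y = 2M - X
  = (2·0.5 - 7, 2·(-1) - (-3), 2·4 - 10)
  = (1 - 7, -2 + 3, 8 - 10)
  = (-6, 1, -2)

(-6, 1, -2)


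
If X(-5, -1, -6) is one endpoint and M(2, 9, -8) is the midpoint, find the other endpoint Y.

Y = 2M - X
  = (2·2 - (-5), 2·9 - (-1), 2·(-8) - (-6))
  = (4 + 5, 18 + 1, -16 + 6)
  = (9, 19, -10)

(9, 19, -10)


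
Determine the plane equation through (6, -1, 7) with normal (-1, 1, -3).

The plane through P with normal n = (a, b, c) satisfies n·(r - P) = 0,
i.e. ax + by + cz = a·x₀ + b·y₀ + c·z₀.
d = (-1)·6 + 1·(-1) + (-3)·7
  = -6 - 1 - 21
  = -28
Equation: -x + y - 3z = -28

-x + y - 3z = -28


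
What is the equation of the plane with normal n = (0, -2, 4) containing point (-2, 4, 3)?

The plane through P with normal n = (a, b, c) satisfies n·(r - P) = 0,
i.e. ax + by + cz = a·x₀ + b·y₀ + c·z₀.
d = 0·(-2) + (-2)·4 + 4·3
  = 0 - 8 + 12
  = 4
Equation: -2y + 4z = 4

-2y + 4z = 4


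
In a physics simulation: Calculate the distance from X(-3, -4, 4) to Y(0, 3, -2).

d = √[(x₂-x₁)² + (y₂-y₁)² + (z₂-z₁)²]
  = √[3² + 7² + (-6)²]
  = √[9 + 49 + 36]
  = √94
  ≈ 9.695

9.695


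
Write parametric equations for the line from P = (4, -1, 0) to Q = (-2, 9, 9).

Direction vector d = Q - P = (-2 - 4, 9 + 1, 9 + 0) = (-6, 10, 9)
Parametric form r = P + t·d:
x = 4 - 6t, y = -1 + 10t, z = 0 + 9t

x = 4 - 6t, y = -1 + 10t, z = 0 + 9t


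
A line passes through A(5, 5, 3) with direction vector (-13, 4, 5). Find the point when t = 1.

P(t) = A + t·d
  = (5 + (-13)·1, 5 + 4·1, 3 + 5·1)
  = (5 - 13, 5 + 4, 3 + 5)
  = (-8, 9, 8)

(-8, 9, 8)


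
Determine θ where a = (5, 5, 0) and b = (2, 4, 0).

a·b = 5·2 + 5·4 + 0·0 = 10 + 20 + 0 = 30
|a| = √(5² + 5² + 0²) = √50 ≈ 7.071
|b| = √(2² + 4² + 0²) = √20 ≈ 4.472
cos θ = (a·b)/(|a||b|) = 30/(7.071·4.472) ≈ 0.9487
θ = arccos(0.9487) ≈ 18.43°

18.43°


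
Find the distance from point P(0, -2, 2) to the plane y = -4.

distance = |a·x₀ + b·y₀ + c·z₀ - d| / √(a² + b² + c²)
  = |0·0 + 1·(-2) + 0·2 - (-4)| / √(0² + 1² + 0²)
  = |0 - 2 + 0 + 4| / √(0 + 1 + 0)
  = |2| / √1
  = 2 / 1
  ≈ 2

2


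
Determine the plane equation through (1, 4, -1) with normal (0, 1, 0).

The plane through P with normal n = (a, b, c) satisfies n·(r - P) = 0,
i.e. ax + by + cz = a·x₀ + b·y₀ + c·z₀.
d = 0·1 + 1·4 + 0·(-1)
  = 0 + 4 + 0
  = 4
Equation: y = 4

y = 4


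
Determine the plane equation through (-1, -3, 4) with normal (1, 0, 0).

The plane through P with normal n = (a, b, c) satisfies n·(r - P) = 0,
i.e. ax + by + cz = a·x₀ + b·y₀ + c·z₀.
d = 1·(-1) + 0·(-3) + 0·4
  = -1 + 0 + 0
  = -1
Equation: x = -1

x = -1


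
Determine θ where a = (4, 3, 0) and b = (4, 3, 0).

a·b = 4·4 + 3·3 + 0·0 = 16 + 9 + 0 = 25
|a| = √(4² + 3² + 0²) = √25 ≈ 5
|b| = √(4² + 3² + 0²) = √25 ≈ 5
cos θ = (a·b)/(|a||b|) = 25/(5·5) ≈ 1
θ = arccos(1) ≈ 0°

0°


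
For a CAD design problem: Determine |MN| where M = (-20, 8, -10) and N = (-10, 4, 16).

d = √[(x₂-x₁)² + (y₂-y₁)² + (z₂-z₁)²]
  = √[10² + (-4)² + 26²]
  = √[100 + 16 + 676]
  = √792
  ≈ 28.14

28.14


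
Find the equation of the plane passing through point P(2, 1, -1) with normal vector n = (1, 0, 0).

The plane through P with normal n = (a, b, c) satisfies n·(r - P) = 0,
i.e. ax + by + cz = a·x₀ + b·y₀ + c·z₀.
d = 1·2 + 0·1 + 0·(-1)
  = 2 + 0 + 0
  = 2
Equation: x = 2

x = 2


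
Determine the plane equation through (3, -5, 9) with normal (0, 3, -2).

The plane through P with normal n = (a, b, c) satisfies n·(r - P) = 0,
i.e. ax + by + cz = a·x₀ + b·y₀ + c·z₀.
d = 0·3 + 3·(-5) + (-2)·9
  = 0 - 15 - 18
  = -33
Equation: 3y - 2z = -33

3y - 2z = -33


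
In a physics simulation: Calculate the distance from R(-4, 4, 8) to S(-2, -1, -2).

d = √[(x₂-x₁)² + (y₂-y₁)² + (z₂-z₁)²]
  = √[2² + (-5)² + (-10)²]
  = √[4 + 25 + 100]
  = √129
  ≈ 11.36

11.36


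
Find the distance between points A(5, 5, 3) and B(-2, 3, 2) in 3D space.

d = √[(x₂-x₁)² + (y₂-y₁)² + (z₂-z₁)²]
  = √[(-7)² + (-2)² + (-1)²]
  = √[49 + 4 + 1]
  = √54
  ≈ 7.348

7.348


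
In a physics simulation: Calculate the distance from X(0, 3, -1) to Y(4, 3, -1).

d = √[(x₂-x₁)² + (y₂-y₁)² + (z₂-z₁)²]
  = √[4² + 0² + 0²]
  = √[16 + 0 + 0]
  = √16
  ≈ 4

4


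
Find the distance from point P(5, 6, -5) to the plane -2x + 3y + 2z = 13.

distance = |a·x₀ + b·y₀ + c·z₀ - d| / √(a² + b² + c²)
  = |(-2)·5 + 3·6 + 2·(-5) - 13| / √((-2)² + 3² + 2²)
  = |-10 + 18 - 10 - 13| / √(4 + 9 + 4)
  = |-15| / √17
  = 15 / 4.123
  ≈ 3.638

3.638


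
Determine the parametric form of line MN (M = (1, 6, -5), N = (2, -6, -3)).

Direction vector d = N - M = (2 - 1, -6 - 6, -3 + 5) = (1, -12, 2)
Parametric form r = M + t·d:
x = 1 + t, y = 6 - 12t, z = -5 + 2t

x = 1 + t, y = 6 - 12t, z = -5 + 2t


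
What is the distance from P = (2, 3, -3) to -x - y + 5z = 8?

distance = |a·x₀ + b·y₀ + c·z₀ - d| / √(a² + b² + c²)
  = |(-1)·2 + (-1)·3 + 5·(-3) - 8| / √((-1)² + (-1)² + 5²)
  = |-2 - 3 - 15 - 8| / √(1 + 1 + 25)
  = |-28| / √27
  = 28 / 5.196
  ≈ 5.389

5.389


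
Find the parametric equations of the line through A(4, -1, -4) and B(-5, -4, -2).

Direction vector d = B - A = (-5 - 4, -4 + 1, -2 + 4) = (-9, -3, 2)
Parametric form r = A + t·d:
x = 4 - 9t, y = -1 - 3t, z = -4 + 2t

x = 4 - 9t, y = -1 - 3t, z = -4 + 2t


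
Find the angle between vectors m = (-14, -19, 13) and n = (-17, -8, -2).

m·n = (-14)·(-17) + (-19)·(-8) + 13·(-2) = 238 + 152 - 26 = 364
|m| = √((-14)² + (-19)² + 13²) = √726 ≈ 26.94
|n| = √((-17)² + (-8)² + (-2)²) = √357 ≈ 18.89
cos θ = (m·n)/(|m||n|) = 364/(26.94·18.89) ≈ 0.715
θ = arccos(0.715) ≈ 44.36°

44.36°


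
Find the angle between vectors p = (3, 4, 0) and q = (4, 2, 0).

p·q = 3·4 + 4·2 + 0·0 = 12 + 8 + 0 = 20
|p| = √(3² + 4² + 0²) = √25 ≈ 5
|q| = √(4² + 2² + 0²) = √20 ≈ 4.472
cos θ = (p·q)/(|p||q|) = 20/(5·4.472) ≈ 0.8944
θ = arccos(0.8944) ≈ 26.57°

26.57°


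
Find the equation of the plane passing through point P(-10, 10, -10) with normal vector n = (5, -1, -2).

The plane through P with normal n = (a, b, c) satisfies n·(r - P) = 0,
i.e. ax + by + cz = a·x₀ + b·y₀ + c·z₀.
d = 5·(-10) + (-1)·10 + (-2)·(-10)
  = -50 - 10 + 20
  = -40
Equation: 5x - y - 2z = -40

5x - y - 2z = -40


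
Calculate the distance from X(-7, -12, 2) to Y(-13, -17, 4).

d = √[(x₂-x₁)² + (y₂-y₁)² + (z₂-z₁)²]
  = √[(-6)² + (-5)² + 2²]
  = √[36 + 25 + 4]
  = √65
  ≈ 8.062

8.062


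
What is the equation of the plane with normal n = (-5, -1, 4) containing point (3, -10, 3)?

The plane through P with normal n = (a, b, c) satisfies n·(r - P) = 0,
i.e. ax + by + cz = a·x₀ + b·y₀ + c·z₀.
d = (-5)·3 + (-1)·(-10) + 4·3
  = -15 + 10 + 12
  = 7
Equation: -5x - y + 4z = 7

-5x - y + 4z = 7


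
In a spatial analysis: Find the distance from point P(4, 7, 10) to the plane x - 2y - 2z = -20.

distance = |a·x₀ + b·y₀ + c·z₀ - d| / √(a² + b² + c²)
  = |1·4 + (-2)·7 + (-2)·10 - (-20)| / √(1² + (-2)² + (-2)²)
  = |4 - 14 - 20 + 20| / √(1 + 4 + 4)
  = |-10| / √9
  = 10 / 3
  ≈ 3.333

3.333


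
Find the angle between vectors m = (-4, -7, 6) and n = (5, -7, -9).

m·n = (-4)·5 + (-7)·(-7) + 6·(-9) = -20 + 49 - 54 = -25
|m| = √((-4)² + (-7)² + 6²) = √101 ≈ 10.05
|n| = √(5² + (-7)² + (-9)²) = √155 ≈ 12.45
cos θ = (m·n)/(|m||n|) = -25/(10.05·12.45) ≈ -0.1998
θ = arccos(-0.1998) ≈ 101.5°

101.5°


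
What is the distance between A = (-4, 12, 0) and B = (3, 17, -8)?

d = √[(x₂-x₁)² + (y₂-y₁)² + (z₂-z₁)²]
  = √[7² + 5² + (-8)²]
  = √[49 + 25 + 64]
  = √138
  ≈ 11.75

11.75


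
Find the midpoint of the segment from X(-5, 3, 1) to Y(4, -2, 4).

M = ((x₁+x₂)/2, (y₁+y₂)/2, (z₁+z₂)/2)
  = ((-5 + 4)/2, (3 - 2)/2, (1 + 4)/2)
  = (-1/2, 1/2, 5/2)
  = (-0.5, 0.5, 2.5)

(-0.5, 0.5, 2.5)


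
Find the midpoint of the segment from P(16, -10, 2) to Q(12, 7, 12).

M = ((x₁+x₂)/2, (y₁+y₂)/2, (z₁+z₂)/2)
  = ((16 + 12)/2, (-10 + 7)/2, (2 + 12)/2)
  = (28/2, -3/2, 14/2)
  = (14, -1.5, 7)

(14, -1.5, 7)


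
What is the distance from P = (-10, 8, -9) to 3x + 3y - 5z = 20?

distance = |a·x₀ + b·y₀ + c·z₀ - d| / √(a² + b² + c²)
  = |3·(-10) + 3·8 + (-5)·(-9) - 20| / √(3² + 3² + (-5)²)
  = |-30 + 24 + 45 - 20| / √(9 + 9 + 25)
  = |19| / √43
  = 19 / 6.557
  ≈ 2.897

2.897


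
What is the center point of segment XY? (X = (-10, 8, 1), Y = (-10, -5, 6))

M = ((x₁+x₂)/2, (y₁+y₂)/2, (z₁+z₂)/2)
  = ((-10 - 10)/2, (8 - 5)/2, (1 + 6)/2)
  = (-20/2, 3/2, 7/2)
  = (-10, 1.5, 3.5)

(-10, 1.5, 3.5)


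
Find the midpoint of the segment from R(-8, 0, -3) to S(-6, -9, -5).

M = ((x₁+x₂)/2, (y₁+y₂)/2, (z₁+z₂)/2)
  = ((-8 - 6)/2, (0 - 9)/2, (-3 - 5)/2)
  = (-14/2, -9/2, -8/2)
  = (-7, -4.5, -4)

(-7, -4.5, -4)


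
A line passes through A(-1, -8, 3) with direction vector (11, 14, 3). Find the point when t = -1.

P(t) = A + t·d
  = (-1 + 11·(-1), -8 + 14·(-1), 3 + 3·(-1))
  = (-1 - 11, -8 - 14, 3 - 3)
  = (-12, -22, 0)

(-12, -22, 0)


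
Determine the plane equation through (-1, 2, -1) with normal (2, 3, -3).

The plane through P with normal n = (a, b, c) satisfies n·(r - P) = 0,
i.e. ax + by + cz = a·x₀ + b·y₀ + c·z₀.
d = 2·(-1) + 3·2 + (-3)·(-1)
  = -2 + 6 + 3
  = 7
Equation: 2x + 3y - 3z = 7

2x + 3y - 3z = 7


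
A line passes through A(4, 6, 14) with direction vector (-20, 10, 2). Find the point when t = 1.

P(t) = A + t·d
  = (4 + (-20)·1, 6 + 10·1, 14 + 2·1)
  = (4 - 20, 6 + 10, 14 + 2)
  = (-16, 16, 16)

(-16, 16, 16)


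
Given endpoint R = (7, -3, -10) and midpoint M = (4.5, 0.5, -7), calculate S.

S = 2M - R
  = (2·4.5 - 7, 2·0.5 - (-3), 2·(-7) - (-10))
  = (9 - 7, 1 + 3, -14 + 10)
  = (2, 4, -4)

(2, 4, -4)


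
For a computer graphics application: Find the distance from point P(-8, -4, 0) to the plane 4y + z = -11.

distance = |a·x₀ + b·y₀ + c·z₀ - d| / √(a² + b² + c²)
  = |0·(-8) + 4·(-4) + 1·0 - (-11)| / √(0² + 4² + 1²)
  = |0 - 16 + 0 + 11| / √(0 + 16 + 1)
  = |-5| / √17
  = 5 / 4.123
  ≈ 1.213

1.213


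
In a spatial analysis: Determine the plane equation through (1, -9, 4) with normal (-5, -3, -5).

The plane through P with normal n = (a, b, c) satisfies n·(r - P) = 0,
i.e. ax + by + cz = a·x₀ + b·y₀ + c·z₀.
d = (-5)·1 + (-3)·(-9) + (-5)·4
  = -5 + 27 - 20
  = 2
Equation: -5x - 3y - 5z = 2

-5x - 3y - 5z = 2


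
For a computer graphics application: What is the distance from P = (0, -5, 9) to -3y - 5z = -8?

distance = |a·x₀ + b·y₀ + c·z₀ - d| / √(a² + b² + c²)
  = |0·0 + (-3)·(-5) + (-5)·9 - (-8)| / √(0² + (-3)² + (-5)²)
  = |0 + 15 - 45 + 8| / √(0 + 9 + 25)
  = |-22| / √34
  = 22 / 5.831
  ≈ 3.773

3.773


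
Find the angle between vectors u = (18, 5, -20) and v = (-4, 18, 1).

u·v = 18·(-4) + 5·18 + (-20)·1 = -72 + 90 - 20 = -2
|u| = √(18² + 5² + (-20)²) = √749 ≈ 27.37
|v| = √((-4)² + 18² + 1²) = √341 ≈ 18.47
cos θ = (u·v)/(|u||v|) = -2/(27.37·18.47) ≈ -0.003957
θ = arccos(-0.003957) ≈ 90.23°

90.23°


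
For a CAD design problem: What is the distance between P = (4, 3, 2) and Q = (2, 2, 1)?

d = √[(x₂-x₁)² + (y₂-y₁)² + (z₂-z₁)²]
  = √[(-2)² + (-1)² + (-1)²]
  = √[4 + 1 + 1]
  = √6
  ≈ 2.449

2.449


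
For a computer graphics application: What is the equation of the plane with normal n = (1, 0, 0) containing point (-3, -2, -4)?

The plane through P with normal n = (a, b, c) satisfies n·(r - P) = 0,
i.e. ax + by + cz = a·x₀ + b·y₀ + c·z₀.
d = 1·(-3) + 0·(-2) + 0·(-4)
  = -3 + 0 + 0
  = -3
Equation: x = -3

x = -3


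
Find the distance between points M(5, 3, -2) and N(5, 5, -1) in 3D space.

d = √[(x₂-x₁)² + (y₂-y₁)² + (z₂-z₁)²]
  = √[0² + 2² + 1²]
  = √[0 + 4 + 1]
  = √5
  ≈ 2.236

2.236


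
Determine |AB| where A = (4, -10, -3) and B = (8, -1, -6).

d = √[(x₂-x₁)² + (y₂-y₁)² + (z₂-z₁)²]
  = √[4² + 9² + (-3)²]
  = √[16 + 81 + 9]
  = √106
  ≈ 10.3

10.3


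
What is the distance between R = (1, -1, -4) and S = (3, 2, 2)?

d = √[(x₂-x₁)² + (y₂-y₁)² + (z₂-z₁)²]
  = √[2² + 3² + 6²]
  = √[4 + 9 + 36]
  = √49
  ≈ 7

7


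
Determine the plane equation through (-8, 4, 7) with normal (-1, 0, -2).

The plane through P with normal n = (a, b, c) satisfies n·(r - P) = 0,
i.e. ax + by + cz = a·x₀ + b·y₀ + c·z₀.
d = (-1)·(-8) + 0·4 + (-2)·7
  = 8 + 0 - 14
  = -6
Equation: -x - 2z = -6

-x - 2z = -6


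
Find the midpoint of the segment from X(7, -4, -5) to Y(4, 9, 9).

M = ((x₁+x₂)/2, (y₁+y₂)/2, (z₁+z₂)/2)
  = ((7 + 4)/2, (-4 + 9)/2, (-5 + 9)/2)
  = (11/2, 5/2, 4/2)
  = (5.5, 2.5, 2)

(5.5, 2.5, 2)


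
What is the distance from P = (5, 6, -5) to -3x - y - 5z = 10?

distance = |a·x₀ + b·y₀ + c·z₀ - d| / √(a² + b² + c²)
  = |(-3)·5 + (-1)·6 + (-5)·(-5) - 10| / √((-3)² + (-1)² + (-5)²)
  = |-15 - 6 + 25 - 10| / √(9 + 1 + 25)
  = |-6| / √35
  = 6 / 5.916
  ≈ 1.014

1.014


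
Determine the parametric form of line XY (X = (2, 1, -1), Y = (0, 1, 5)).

Direction vector d = Y - X = (0 - 2, 1 - 1, 5 + 1) = (-2, 0, 6)
Parametric form r = X + t·d:
x = 2 - 2t, y = 1, z = -1 + 6t

x = 2 - 2t, y = 1, z = -1 + 6t


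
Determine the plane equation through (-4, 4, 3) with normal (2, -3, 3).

The plane through P with normal n = (a, b, c) satisfies n·(r - P) = 0,
i.e. ax + by + cz = a·x₀ + b·y₀ + c·z₀.
d = 2·(-4) + (-3)·4 + 3·3
  = -8 - 12 + 9
  = -11
Equation: 2x - 3y + 3z = -11

2x - 3y + 3z = -11


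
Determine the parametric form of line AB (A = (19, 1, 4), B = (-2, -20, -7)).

Direction vector d = B - A = (-2 - 19, -20 - 1, -7 - 4) = (-21, -21, -11)
Parametric form r = A + t·d:
x = 19 - 21t, y = 1 - 21t, z = 4 - 11t

x = 19 - 21t, y = 1 - 21t, z = 4 - 11t


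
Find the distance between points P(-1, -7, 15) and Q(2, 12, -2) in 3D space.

d = √[(x₂-x₁)² + (y₂-y₁)² + (z₂-z₁)²]
  = √[3² + 19² + (-17)²]
  = √[9 + 361 + 289]
  = √659
  ≈ 25.67

25.67


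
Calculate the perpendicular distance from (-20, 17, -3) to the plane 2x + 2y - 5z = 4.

distance = |a·x₀ + b·y₀ + c·z₀ - d| / √(a² + b² + c²)
  = |2·(-20) + 2·17 + (-5)·(-3) - 4| / √(2² + 2² + (-5)²)
  = |-40 + 34 + 15 - 4| / √(4 + 4 + 25)
  = |5| / √33
  = 5 / 5.745
  ≈ 0.8704

0.8704


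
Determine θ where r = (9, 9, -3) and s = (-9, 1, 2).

r·s = 9·(-9) + 9·1 + (-3)·2 = -81 + 9 - 6 = -78
|r| = √(9² + 9² + (-3)²) = √171 ≈ 13.08
|s| = √((-9)² + 1² + 2²) = √86 ≈ 9.274
cos θ = (r·s)/(|r||s|) = -78/(13.08·9.274) ≈ -0.6432
θ = arccos(-0.6432) ≈ 130°

130°


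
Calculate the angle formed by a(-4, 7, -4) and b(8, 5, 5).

a·b = (-4)·8 + 7·5 + (-4)·5 = -32 + 35 - 20 = -17
|a| = √((-4)² + 7² + (-4)²) = √81 ≈ 9
|b| = √(8² + 5² + 5²) = √114 ≈ 10.68
cos θ = (a·b)/(|a||b|) = -17/(9·10.68) ≈ -0.1769
θ = arccos(-0.1769) ≈ 100.2°

100.2°


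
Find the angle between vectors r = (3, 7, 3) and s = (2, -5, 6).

r·s = 3·2 + 7·(-5) + 3·6 = 6 - 35 + 18 = -11
|r| = √(3² + 7² + 3²) = √67 ≈ 8.185
|s| = √(2² + (-5)² + 6²) = √65 ≈ 8.062
cos θ = (r·s)/(|r||s|) = -11/(8.185·8.062) ≈ -0.1667
θ = arccos(-0.1667) ≈ 99.6°

99.6°


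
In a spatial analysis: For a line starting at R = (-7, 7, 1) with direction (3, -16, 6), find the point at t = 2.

P(t) = R + t·d
  = (-7 + 3·2, 7 + (-16)·2, 1 + 6·2)
  = (-7 + 6, 7 - 32, 1 + 12)
  = (-1, -25, 13)

(-1, -25, 13)


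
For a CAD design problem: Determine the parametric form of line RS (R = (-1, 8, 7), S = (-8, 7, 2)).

Direction vector d = S - R = (-8 + 1, 7 - 8, 2 - 7) = (-7, -1, -5)
Parametric form r = R + t·d:
x = -1 - 7t, y = 8 - t, z = 7 - 5t

x = -1 - 7t, y = 8 - t, z = 7 - 5t


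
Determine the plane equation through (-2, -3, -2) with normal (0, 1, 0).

The plane through P with normal n = (a, b, c) satisfies n·(r - P) = 0,
i.e. ax + by + cz = a·x₀ + b·y₀ + c·z₀.
d = 0·(-2) + 1·(-3) + 0·(-2)
  = 0 - 3 + 0
  = -3
Equation: y = -3

y = -3


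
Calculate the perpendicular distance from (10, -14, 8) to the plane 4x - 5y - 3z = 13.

distance = |a·x₀ + b·y₀ + c·z₀ - d| / √(a² + b² + c²)
  = |4·10 + (-5)·(-14) + (-3)·8 - 13| / √(4² + (-5)² + (-3)²)
  = |40 + 70 - 24 - 13| / √(16 + 25 + 9)
  = |73| / √50
  = 73 / 7.071
  ≈ 10.32

10.32


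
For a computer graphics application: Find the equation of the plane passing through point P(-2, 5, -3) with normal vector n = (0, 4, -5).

The plane through P with normal n = (a, b, c) satisfies n·(r - P) = 0,
i.e. ax + by + cz = a·x₀ + b·y₀ + c·z₀.
d = 0·(-2) + 4·5 + (-5)·(-3)
  = 0 + 20 + 15
  = 35
Equation: 4y - 5z = 35

4y - 5z = 35


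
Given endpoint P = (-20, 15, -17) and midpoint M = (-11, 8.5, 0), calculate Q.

Q = 2M - P
  = (2·(-11) - (-20), 2·8.5 - 15, 2·0 - (-17))
  = (-22 + 20, 17 - 15, 0 + 17)
  = (-2, 2, 17)

(-2, 2, 17)


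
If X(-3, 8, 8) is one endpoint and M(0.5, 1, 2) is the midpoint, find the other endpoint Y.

Y = 2M - X
  = (2·0.5 - (-3), 2·1 - 8, 2·2 - 8)
  = (1 + 3, 2 - 8, 4 - 8)
  = (4, -6, -4)

(4, -6, -4)


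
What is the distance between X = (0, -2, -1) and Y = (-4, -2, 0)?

d = √[(x₂-x₁)² + (y₂-y₁)² + (z₂-z₁)²]
  = √[(-4)² + 0² + 1²]
  = √[16 + 0 + 1]
  = √17
  ≈ 4.123

4.123


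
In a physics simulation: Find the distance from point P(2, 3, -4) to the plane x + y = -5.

distance = |a·x₀ + b·y₀ + c·z₀ - d| / √(a² + b² + c²)
  = |1·2 + 1·3 + 0·(-4) - (-5)| / √(1² + 1² + 0²)
  = |2 + 3 + 0 + 5| / √(1 + 1 + 0)
  = |10| / √2
  = 10 / 1.414
  ≈ 7.071

7.071


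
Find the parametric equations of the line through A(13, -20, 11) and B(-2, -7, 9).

Direction vector d = B - A = (-2 - 13, -7 + 20, 9 - 11) = (-15, 13, -2)
Parametric form r = A + t·d:
x = 13 - 15t, y = -20 + 13t, z = 11 - 2t

x = 13 - 15t, y = -20 + 13t, z = 11 - 2t


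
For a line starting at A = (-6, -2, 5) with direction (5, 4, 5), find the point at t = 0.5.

P(t) = A + t·d
  = (-6 + 5·0.5, -2 + 4·0.5, 5 + 5·0.5)
  = (-6 + 2.5, -2 + 2, 5 + 2.5)
  = (-3.5, 0, 7.5)

(-3.5, 0, 7.5)


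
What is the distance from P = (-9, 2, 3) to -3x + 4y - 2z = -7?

distance = |a·x₀ + b·y₀ + c·z₀ - d| / √(a² + b² + c²)
  = |(-3)·(-9) + 4·2 + (-2)·3 - (-7)| / √((-3)² + 4² + (-2)²)
  = |27 + 8 - 6 + 7| / √(9 + 16 + 4)
  = |36| / √29
  = 36 / 5.385
  ≈ 6.685

6.685


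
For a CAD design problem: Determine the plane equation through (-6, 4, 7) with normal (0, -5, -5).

The plane through P with normal n = (a, b, c) satisfies n·(r - P) = 0,
i.e. ax + by + cz = a·x₀ + b·y₀ + c·z₀.
d = 0·(-6) + (-5)·4 + (-5)·7
  = 0 - 20 - 35
  = -55
Equation: -5y - 5z = -55

-5y - 5z = -55


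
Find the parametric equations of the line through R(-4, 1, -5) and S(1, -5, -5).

Direction vector d = S - R = (1 + 4, -5 - 1, -5 + 5) = (5, -6, 0)
Parametric form r = R + t·d:
x = -4 + 5t, y = 1 - 6t, z = -5

x = -4 + 5t, y = 1 - 6t, z = -5


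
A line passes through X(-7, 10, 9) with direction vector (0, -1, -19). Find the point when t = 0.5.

P(t) = X + t·d
  = (-7 + 0·0.5, 10 + (-1)·0.5, 9 + (-19)·0.5)
  = (-7 + 0, 10 - 0.5, 9 - 9.5)
  = (-7, 9.5, -0.5)

(-7, 9.5, -0.5)


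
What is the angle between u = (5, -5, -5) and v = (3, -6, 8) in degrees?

u·v = 5·3 + (-5)·(-6) + (-5)·8 = 15 + 30 - 40 = 5
|u| = √(5² + (-5)² + (-5)²) = √75 ≈ 8.66
|v| = √(3² + (-6)² + 8²) = √109 ≈ 10.44
cos θ = (u·v)/(|u||v|) = 5/(8.66·10.44) ≈ 0.0553
θ = arccos(0.0553) ≈ 86.83°

86.83°


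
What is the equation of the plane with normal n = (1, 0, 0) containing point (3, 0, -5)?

The plane through P with normal n = (a, b, c) satisfies n·(r - P) = 0,
i.e. ax + by + cz = a·x₀ + b·y₀ + c·z₀.
d = 1·3 + 0·0 + 0·(-5)
  = 3 + 0 + 0
  = 3
Equation: x = 3

x = 3


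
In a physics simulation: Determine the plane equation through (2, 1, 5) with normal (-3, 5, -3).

The plane through P with normal n = (a, b, c) satisfies n·(r - P) = 0,
i.e. ax + by + cz = a·x₀ + b·y₀ + c·z₀.
d = (-3)·2 + 5·1 + (-3)·5
  = -6 + 5 - 15
  = -16
Equation: -3x + 5y - 3z = -16

-3x + 5y - 3z = -16


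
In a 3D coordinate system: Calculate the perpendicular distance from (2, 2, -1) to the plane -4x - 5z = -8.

distance = |a·x₀ + b·y₀ + c·z₀ - d| / √(a² + b² + c²)
  = |(-4)·2 + 0·2 + (-5)·(-1) - (-8)| / √((-4)² + 0² + (-5)²)
  = |-8 + 0 + 5 + 8| / √(16 + 0 + 25)
  = |5| / √41
  = 5 / 6.403
  ≈ 0.7809

0.7809


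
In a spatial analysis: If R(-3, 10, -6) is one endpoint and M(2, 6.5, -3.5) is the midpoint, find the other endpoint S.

S = 2M - R
  = (2·2 - (-3), 2·6.5 - 10, 2·(-3.5) - (-6))
  = (4 + 3, 13 - 10, -7 + 6)
  = (7, 3, -1)

(7, 3, -1)


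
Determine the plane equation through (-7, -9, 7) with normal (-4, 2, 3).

The plane through P with normal n = (a, b, c) satisfies n·(r - P) = 0,
i.e. ax + by + cz = a·x₀ + b·y₀ + c·z₀.
d = (-4)·(-7) + 2·(-9) + 3·7
  = 28 - 18 + 21
  = 31
Equation: -4x + 2y + 3z = 31

-4x + 2y + 3z = 31


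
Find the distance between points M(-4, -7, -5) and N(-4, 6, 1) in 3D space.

d = √[(x₂-x₁)² + (y₂-y₁)² + (z₂-z₁)²]
  = √[0² + 13² + 6²]
  = √[0 + 169 + 36]
  = √205
  ≈ 14.32

14.32


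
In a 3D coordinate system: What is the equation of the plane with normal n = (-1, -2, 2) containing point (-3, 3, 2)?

The plane through P with normal n = (a, b, c) satisfies n·(r - P) = 0,
i.e. ax + by + cz = a·x₀ + b·y₀ + c·z₀.
d = (-1)·(-3) + (-2)·3 + 2·2
  = 3 - 6 + 4
  = 1
Equation: -x - 2y + 2z = 1

-x - 2y + 2z = 1


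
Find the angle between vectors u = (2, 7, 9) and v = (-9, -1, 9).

u·v = 2·(-9) + 7·(-1) + 9·9 = -18 - 7 + 81 = 56
|u| = √(2² + 7² + 9²) = √134 ≈ 11.58
|v| = √((-9)² + (-1)² + 9²) = √163 ≈ 12.77
cos θ = (u·v)/(|u||v|) = 56/(11.58·12.77) ≈ 0.3789
θ = arccos(0.3789) ≈ 67.73°

67.73°


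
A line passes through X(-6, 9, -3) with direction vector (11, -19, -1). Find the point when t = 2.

P(t) = X + t·d
  = (-6 + 11·2, 9 + (-19)·2, -3 + (-1)·2)
  = (-6 + 22, 9 - 38, -3 - 2)
  = (16, -29, -5)

(16, -29, -5)


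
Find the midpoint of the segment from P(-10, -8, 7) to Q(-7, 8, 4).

M = ((x₁+x₂)/2, (y₁+y₂)/2, (z₁+z₂)/2)
  = ((-10 - 7)/2, (-8 + 8)/2, (7 + 4)/2)
  = (-17/2, 0/2, 11/2)
  = (-8.5, 0, 5.5)

(-8.5, 0, 5.5)


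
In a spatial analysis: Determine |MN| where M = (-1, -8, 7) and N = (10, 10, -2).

d = √[(x₂-x₁)² + (y₂-y₁)² + (z₂-z₁)²]
  = √[11² + 18² + (-9)²]
  = √[121 + 324 + 81]
  = √526
  ≈ 22.93

22.93


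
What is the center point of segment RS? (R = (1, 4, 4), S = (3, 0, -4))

M = ((x₁+x₂)/2, (y₁+y₂)/2, (z₁+z₂)/2)
  = ((1 + 3)/2, (4 + 0)/2, (4 - 4)/2)
  = (4/2, 4/2, 0/2)
  = (2, 2, 0)

(2, 2, 0)


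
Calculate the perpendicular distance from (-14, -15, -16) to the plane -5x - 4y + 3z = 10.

distance = |a·x₀ + b·y₀ + c·z₀ - d| / √(a² + b² + c²)
  = |(-5)·(-14) + (-4)·(-15) + 3·(-16) - 10| / √((-5)² + (-4)² + 3²)
  = |70 + 60 - 48 - 10| / √(25 + 16 + 9)
  = |72| / √50
  = 72 / 7.071
  ≈ 10.18

10.18


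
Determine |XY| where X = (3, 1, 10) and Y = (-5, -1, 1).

d = √[(x₂-x₁)² + (y₂-y₁)² + (z₂-z₁)²]
  = √[(-8)² + (-2)² + (-9)²]
  = √[64 + 4 + 81]
  = √149
  ≈ 12.21

12.21


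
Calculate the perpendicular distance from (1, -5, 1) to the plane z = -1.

distance = |a·x₀ + b·y₀ + c·z₀ - d| / √(a² + b² + c²)
  = |0·1 + 0·(-5) + 1·1 - (-1)| / √(0² + 0² + 1²)
  = |0 + 0 + 1 + 1| / √(0 + 0 + 1)
  = |2| / √1
  = 2 / 1
  ≈ 2

2


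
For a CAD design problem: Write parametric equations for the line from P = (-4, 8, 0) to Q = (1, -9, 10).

Direction vector d = Q - P = (1 + 4, -9 - 8, 10 + 0) = (5, -17, 10)
Parametric form r = P + t·d:
x = -4 + 5t, y = 8 - 17t, z = 0 + 10t

x = -4 + 5t, y = 8 - 17t, z = 0 + 10t


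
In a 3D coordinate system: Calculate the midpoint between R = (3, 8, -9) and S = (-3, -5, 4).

M = ((x₁+x₂)/2, (y₁+y₂)/2, (z₁+z₂)/2)
  = ((3 - 3)/2, (8 - 5)/2, (-9 + 4)/2)
  = (0/2, 3/2, -5/2)
  = (0, 1.5, -2.5)

(0, 1.5, -2.5)


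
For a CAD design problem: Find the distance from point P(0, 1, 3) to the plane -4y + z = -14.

distance = |a·x₀ + b·y₀ + c·z₀ - d| / √(a² + b² + c²)
  = |0·0 + (-4)·1 + 1·3 - (-14)| / √(0² + (-4)² + 1²)
  = |0 - 4 + 3 + 14| / √(0 + 16 + 1)
  = |13| / √17
  = 13 / 4.123
  ≈ 3.153

3.153


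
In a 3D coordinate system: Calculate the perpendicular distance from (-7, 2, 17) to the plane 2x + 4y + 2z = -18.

distance = |a·x₀ + b·y₀ + c·z₀ - d| / √(a² + b² + c²)
  = |2·(-7) + 4·2 + 2·17 - (-18)| / √(2² + 4² + 2²)
  = |-14 + 8 + 34 + 18| / √(4 + 16 + 4)
  = |46| / √24
  = 46 / 4.899
  ≈ 9.39

9.39


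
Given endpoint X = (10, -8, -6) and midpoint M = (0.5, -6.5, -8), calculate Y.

Y = 2M - X
  = (2·0.5 - 10, 2·(-6.5) - (-8), 2·(-8) - (-6))
  = (1 - 10, -13 + 8, -16 + 6)
  = (-9, -5, -10)

(-9, -5, -10)


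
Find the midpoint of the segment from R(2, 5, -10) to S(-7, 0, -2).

M = ((x₁+x₂)/2, (y₁+y₂)/2, (z₁+z₂)/2)
  = ((2 - 7)/2, (5 + 0)/2, (-10 - 2)/2)
  = (-5/2, 5/2, -12/2)
  = (-2.5, 2.5, -6)

(-2.5, 2.5, -6)


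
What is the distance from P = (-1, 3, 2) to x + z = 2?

distance = |a·x₀ + b·y₀ + c·z₀ - d| / √(a² + b² + c²)
  = |1·(-1) + 0·3 + 1·2 - 2| / √(1² + 0² + 1²)
  = |-1 + 0 + 2 - 2| / √(1 + 0 + 1)
  = |-1| / √2
  = 1 / 1.414
  ≈ 0.7071

0.7071


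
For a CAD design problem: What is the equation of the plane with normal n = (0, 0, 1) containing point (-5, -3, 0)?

The plane through P with normal n = (a, b, c) satisfies n·(r - P) = 0,
i.e. ax + by + cz = a·x₀ + b·y₀ + c·z₀.
d = 0·(-5) + 0·(-3) + 1·0
  = 0 + 0 + 0
  = 0
Equation: z = 0

z = 0


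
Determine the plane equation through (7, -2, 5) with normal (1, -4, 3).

The plane through P with normal n = (a, b, c) satisfies n·(r - P) = 0,
i.e. ax + by + cz = a·x₀ + b·y₀ + c·z₀.
d = 1·7 + (-4)·(-2) + 3·5
  = 7 + 8 + 15
  = 30
Equation: x - 4y + 3z = 30

x - 4y + 3z = 30


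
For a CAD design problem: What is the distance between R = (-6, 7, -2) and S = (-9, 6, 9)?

d = √[(x₂-x₁)² + (y₂-y₁)² + (z₂-z₁)²]
  = √[(-3)² + (-1)² + 11²]
  = √[9 + 1 + 121]
  = √131
  ≈ 11.45

11.45


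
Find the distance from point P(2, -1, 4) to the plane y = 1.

distance = |a·x₀ + b·y₀ + c·z₀ - d| / √(a² + b² + c²)
  = |0·2 + 1·(-1) + 0·4 - 1| / √(0² + 1² + 0²)
  = |0 - 1 + 0 - 1| / √(0 + 1 + 0)
  = |-2| / √1
  = 2 / 1
  ≈ 2

2


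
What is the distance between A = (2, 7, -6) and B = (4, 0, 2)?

d = √[(x₂-x₁)² + (y₂-y₁)² + (z₂-z₁)²]
  = √[2² + (-7)² + 8²]
  = √[4 + 49 + 64]
  = √117
  ≈ 10.82

10.82


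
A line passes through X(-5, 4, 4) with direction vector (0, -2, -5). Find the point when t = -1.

P(t) = X + t·d
  = (-5 + 0·(-1), 4 + (-2)·(-1), 4 + (-5)·(-1))
  = (-5 + 0, 4 + 2, 4 + 5)
  = (-5, 6, 9)

(-5, 6, 9)


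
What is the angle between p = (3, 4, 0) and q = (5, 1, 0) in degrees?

p·q = 3·5 + 4·1 + 0·0 = 15 + 4 + 0 = 19
|p| = √(3² + 4² + 0²) = √25 ≈ 5
|q| = √(5² + 1² + 0²) = √26 ≈ 5.099
cos θ = (p·q)/(|p||q|) = 19/(5·5.099) ≈ 0.7452
θ = arccos(0.7452) ≈ 41.82°

41.82°


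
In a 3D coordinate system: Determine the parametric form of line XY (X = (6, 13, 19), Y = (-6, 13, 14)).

Direction vector d = Y - X = (-6 - 6, 13 - 13, 14 - 19) = (-12, 0, -5)
Parametric form r = X + t·d:
x = 6 - 12t, y = 13, z = 19 - 5t

x = 6 - 12t, y = 13, z = 19 - 5t


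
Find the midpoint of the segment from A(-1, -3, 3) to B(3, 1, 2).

M = ((x₁+x₂)/2, (y₁+y₂)/2, (z₁+z₂)/2)
  = ((-1 + 3)/2, (-3 + 1)/2, (3 + 2)/2)
  = (2/2, -2/2, 5/2)
  = (1, -1, 2.5)

(1, -1, 2.5)


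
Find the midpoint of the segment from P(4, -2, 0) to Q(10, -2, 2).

M = ((x₁+x₂)/2, (y₁+y₂)/2, (z₁+z₂)/2)
  = ((4 + 10)/2, (-2 - 2)/2, (0 + 2)/2)
  = (14/2, -4/2, 2/2)
  = (7, -2, 1)

(7, -2, 1)


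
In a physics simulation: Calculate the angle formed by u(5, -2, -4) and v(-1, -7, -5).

u·v = 5·(-1) + (-2)·(-7) + (-4)·(-5) = -5 + 14 + 20 = 29
|u| = √(5² + (-2)² + (-4)²) = √45 ≈ 6.708
|v| = √((-1)² + (-7)² + (-5)²) = √75 ≈ 8.66
cos θ = (u·v)/(|u||v|) = 29/(6.708·8.66) ≈ 0.4992
θ = arccos(0.4992) ≈ 60.05°

60.05°


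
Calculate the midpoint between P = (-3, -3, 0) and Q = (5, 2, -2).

M = ((x₁+x₂)/2, (y₁+y₂)/2, (z₁+z₂)/2)
  = ((-3 + 5)/2, (-3 + 2)/2, (0 - 2)/2)
  = (2/2, -1/2, -2/2)
  = (1, -0.5, -1)

(1, -0.5, -1)


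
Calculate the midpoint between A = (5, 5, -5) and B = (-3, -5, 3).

M = ((x₁+x₂)/2, (y₁+y₂)/2, (z₁+z₂)/2)
  = ((5 - 3)/2, (5 - 5)/2, (-5 + 3)/2)
  = (2/2, 0/2, -2/2)
  = (1, 0, -1)

(1, 0, -1)


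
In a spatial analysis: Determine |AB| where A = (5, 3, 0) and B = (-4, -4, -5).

d = √[(x₂-x₁)² + (y₂-y₁)² + (z₂-z₁)²]
  = √[(-9)² + (-7)² + (-5)²]
  = √[81 + 49 + 25]
  = √155
  ≈ 12.45

12.45


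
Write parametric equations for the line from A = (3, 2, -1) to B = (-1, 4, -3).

Direction vector d = B - A = (-1 - 3, 4 - 2, -3 + 1) = (-4, 2, -2)
Parametric form r = A + t·d:
x = 3 - 4t, y = 2 + 2t, z = -1 - 2t

x = 3 - 4t, y = 2 + 2t, z = -1 - 2t


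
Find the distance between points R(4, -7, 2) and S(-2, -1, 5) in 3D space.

d = √[(x₂-x₁)² + (y₂-y₁)² + (z₂-z₁)²]
  = √[(-6)² + 6² + 3²]
  = √[36 + 36 + 9]
  = √81
  ≈ 9

9


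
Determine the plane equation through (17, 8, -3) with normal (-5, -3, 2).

The plane through P with normal n = (a, b, c) satisfies n·(r - P) = 0,
i.e. ax + by + cz = a·x₀ + b·y₀ + c·z₀.
d = (-5)·17 + (-3)·8 + 2·(-3)
  = -85 - 24 - 6
  = -115
Equation: -5x - 3y + 2z = -115

-5x - 3y + 2z = -115


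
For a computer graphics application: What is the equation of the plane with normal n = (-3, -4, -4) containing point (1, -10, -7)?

The plane through P with normal n = (a, b, c) satisfies n·(r - P) = 0,
i.e. ax + by + cz = a·x₀ + b·y₀ + c·z₀.
d = (-3)·1 + (-4)·(-10) + (-4)·(-7)
  = -3 + 40 + 28
  = 65
Equation: -3x - 4y - 4z = 65

-3x - 4y - 4z = 65


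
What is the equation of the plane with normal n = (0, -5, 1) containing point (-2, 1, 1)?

The plane through P with normal n = (a, b, c) satisfies n·(r - P) = 0,
i.e. ax + by + cz = a·x₀ + b·y₀ + c·z₀.
d = 0·(-2) + (-5)·1 + 1·1
  = 0 - 5 + 1
  = -4
Equation: -5y + z = -4

-5y + z = -4


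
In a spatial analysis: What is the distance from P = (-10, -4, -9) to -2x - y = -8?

distance = |a·x₀ + b·y₀ + c·z₀ - d| / √(a² + b² + c²)
  = |(-2)·(-10) + (-1)·(-4) + 0·(-9) - (-8)| / √((-2)² + (-1)² + 0²)
  = |20 + 4 + 0 + 8| / √(4 + 1 + 0)
  = |32| / √5
  = 32 / 2.236
  ≈ 14.31

14.31


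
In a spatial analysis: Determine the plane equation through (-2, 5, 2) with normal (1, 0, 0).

The plane through P with normal n = (a, b, c) satisfies n·(r - P) = 0,
i.e. ax + by + cz = a·x₀ + b·y₀ + c·z₀.
d = 1·(-2) + 0·5 + 0·2
  = -2 + 0 + 0
  = -2
Equation: x = -2

x = -2


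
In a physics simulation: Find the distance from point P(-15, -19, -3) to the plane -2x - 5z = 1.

distance = |a·x₀ + b·y₀ + c·z₀ - d| / √(a² + b² + c²)
  = |(-2)·(-15) + 0·(-19) + (-5)·(-3) - 1| / √((-2)² + 0² + (-5)²)
  = |30 + 0 + 15 - 1| / √(4 + 0 + 25)
  = |44| / √29
  = 44 / 5.385
  ≈ 8.171

8.171


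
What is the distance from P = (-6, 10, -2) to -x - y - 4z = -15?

distance = |a·x₀ + b·y₀ + c·z₀ - d| / √(a² + b² + c²)
  = |(-1)·(-6) + (-1)·10 + (-4)·(-2) - (-15)| / √((-1)² + (-1)² + (-4)²)
  = |6 - 10 + 8 + 15| / √(1 + 1 + 16)
  = |19| / √18
  = 19 / 4.243
  ≈ 4.478

4.478


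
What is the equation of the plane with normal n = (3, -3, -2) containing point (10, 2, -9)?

The plane through P with normal n = (a, b, c) satisfies n·(r - P) = 0,
i.e. ax + by + cz = a·x₀ + b·y₀ + c·z₀.
d = 3·10 + (-3)·2 + (-2)·(-9)
  = 30 - 6 + 18
  = 42
Equation: 3x - 3y - 2z = 42

3x - 3y - 2z = 42


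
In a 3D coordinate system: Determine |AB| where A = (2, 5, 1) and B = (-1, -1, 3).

d = √[(x₂-x₁)² + (y₂-y₁)² + (z₂-z₁)²]
  = √[(-3)² + (-6)² + 2²]
  = √[9 + 36 + 4]
  = √49
  ≈ 7

7


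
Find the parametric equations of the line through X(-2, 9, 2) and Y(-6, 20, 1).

Direction vector d = Y - X = (-6 + 2, 20 - 9, 1 - 2) = (-4, 11, -1)
Parametric form r = X + t·d:
x = -2 - 4t, y = 9 + 11t, z = 2 - t

x = -2 - 4t, y = 9 + 11t, z = 2 - t


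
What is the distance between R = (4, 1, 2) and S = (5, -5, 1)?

d = √[(x₂-x₁)² + (y₂-y₁)² + (z₂-z₁)²]
  = √[1² + (-6)² + (-1)²]
  = √[1 + 36 + 1]
  = √38
  ≈ 6.164

6.164


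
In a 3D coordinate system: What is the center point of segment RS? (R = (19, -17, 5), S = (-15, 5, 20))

M = ((x₁+x₂)/2, (y₁+y₂)/2, (z₁+z₂)/2)
  = ((19 - 15)/2, (-17 + 5)/2, (5 + 20)/2)
  = (4/2, -12/2, 25/2)
  = (2, -6, 12.5)

(2, -6, 12.5)


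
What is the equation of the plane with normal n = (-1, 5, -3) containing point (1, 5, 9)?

The plane through P with normal n = (a, b, c) satisfies n·(r - P) = 0,
i.e. ax + by + cz = a·x₀ + b·y₀ + c·z₀.
d = (-1)·1 + 5·5 + (-3)·9
  = -1 + 25 - 27
  = -3
Equation: -x + 5y - 3z = -3

-x + 5y - 3z = -3


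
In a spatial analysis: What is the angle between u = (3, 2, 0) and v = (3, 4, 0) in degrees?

u·v = 3·3 + 2·4 + 0·0 = 9 + 8 + 0 = 17
|u| = √(3² + 2² + 0²) = √13 ≈ 3.606
|v| = √(3² + 4² + 0²) = √25 ≈ 5
cos θ = (u·v)/(|u||v|) = 17/(3.606·5) ≈ 0.943
θ = arccos(0.943) ≈ 19.44°

19.44°


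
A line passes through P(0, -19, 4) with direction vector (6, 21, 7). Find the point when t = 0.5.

P(t) = P + t·d
  = (0 + 6·0.5, -19 + 21·0.5, 4 + 7·0.5)
  = (0 + 3, -19 + 10.5, 4 + 3.5)
  = (3, -8.5, 7.5)

(3, -8.5, 7.5)


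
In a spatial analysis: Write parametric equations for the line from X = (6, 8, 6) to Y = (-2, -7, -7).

Direction vector d = Y - X = (-2 - 6, -7 - 8, -7 - 6) = (-8, -15, -13)
Parametric form r = X + t·d:
x = 6 - 8t, y = 8 - 15t, z = 6 - 13t

x = 6 - 8t, y = 8 - 15t, z = 6 - 13t


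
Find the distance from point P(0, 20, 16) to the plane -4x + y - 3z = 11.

distance = |a·x₀ + b·y₀ + c·z₀ - d| / √(a² + b² + c²)
  = |(-4)·0 + 1·20 + (-3)·16 - 11| / √((-4)² + 1² + (-3)²)
  = |0 + 20 - 48 - 11| / √(16 + 1 + 9)
  = |-39| / √26
  = 39 / 5.099
  ≈ 7.649

7.649


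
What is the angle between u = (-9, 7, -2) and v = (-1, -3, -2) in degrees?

u·v = (-9)·(-1) + 7·(-3) + (-2)·(-2) = 9 - 21 + 4 = -8
|u| = √((-9)² + 7² + (-2)²) = √134 ≈ 11.58
|v| = √((-1)² + (-3)² + (-2)²) = √14 ≈ 3.742
cos θ = (u·v)/(|u||v|) = -8/(11.58·3.742) ≈ -0.1847
θ = arccos(-0.1847) ≈ 100.6°

100.6°


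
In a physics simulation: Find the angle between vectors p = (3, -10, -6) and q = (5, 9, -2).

p·q = 3·5 + (-10)·9 + (-6)·(-2) = 15 - 90 + 12 = -63
|p| = √(3² + (-10)² + (-6)²) = √145 ≈ 12.04
|q| = √(5² + 9² + (-2)²) = √110 ≈ 10.49
cos θ = (p·q)/(|p||q|) = -63/(12.04·10.49) ≈ -0.4988
θ = arccos(-0.4988) ≈ 119.9°

119.9°
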